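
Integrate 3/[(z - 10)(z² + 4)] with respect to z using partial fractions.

Cover-up at z=10: α = 3/(10²+4) = 3/104. Coeff matching: β = -3/104, γ = -15/52. Decomposition: (3/104)/(z - 10) - ((3/104)z + 15/52)/(z² + 4). Integrate: linear → ln, quadratic → (1/2)ln + arctan: (3/104) ln|(z - 10)| - (3/208) ln(z² + 4) - (15/104) arctan(z/2) + C


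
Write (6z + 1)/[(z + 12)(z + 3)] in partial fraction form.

At z=-12: P = (6·(-12) + 1)/(-12 + 3) = 71/9. At z=-3: Q = (6·(-3) + 1)/(-3 + 12) = -17/9
Result: (71/9)/(z + 12) - (17/9)/(z + 3)


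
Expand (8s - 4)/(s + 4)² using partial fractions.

(8s - 4) = P(s + 4) + Q. At s = -4: Q = 8·(-4) - 4 = -36. Coeff of s: P = 8
Result: 8/(s + 4) - 36/(s + 4)²


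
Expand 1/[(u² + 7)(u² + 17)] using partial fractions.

Coefficient matching gives α = γ = 0, β = 1/(17-7) = 1/10, δ = -β = -1/10
Result: (1/10)/(u² + 7) - (1/10)/(u² + 17)


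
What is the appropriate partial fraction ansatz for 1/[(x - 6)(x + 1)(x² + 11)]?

Two linear + quadratic: A/(x - 6) + B/(x + 1) + (Cx + D)/(x² + 11)


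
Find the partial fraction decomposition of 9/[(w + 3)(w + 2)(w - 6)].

Using cover-up method: A = 1, B = -9/8, C = 1/8
Result: 1/(w + 3) - (9/8)/(w + 2) + (1/8)/(w - 6)


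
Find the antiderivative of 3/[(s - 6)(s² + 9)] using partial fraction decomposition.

Cover-up at s=6: A = 3/(6²+9) = 1/15. Coeff matching: B = -1/15, C = -2/5. Decomposition: (1/15)/(s - 6) - ((1/15)s + 2/5)/(s² + 9). Integrate: linear → ln, quadratic → (1/2)ln + arctan: (1/15) ln|(s - 6)| - (1/30) ln(s² + 9) - (2/15) arctan(s/3) + C


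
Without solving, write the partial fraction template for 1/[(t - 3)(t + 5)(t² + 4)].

Two linear + quadratic: P/(t - 3) + Q/(t + 5) + (Rt + S)/(t² + 4)


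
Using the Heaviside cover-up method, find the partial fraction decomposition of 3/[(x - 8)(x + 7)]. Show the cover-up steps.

Cover (x - 8): set x=8, get P = 3/(8 + 7) = 1/5. Cover (x + 7): set x=-7, get Q = 3/(-7 - 8) = -1/5.
Result: (1/5)/(x - 8) - (1/5)/(x + 7)


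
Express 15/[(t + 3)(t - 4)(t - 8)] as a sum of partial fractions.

Using cover-up method: A = 15/77, B = -15/28, C = 15/44
Result: (15/77)/(t + 3) - (15/28)/(t - 4) + (15/44)/(t - 8)


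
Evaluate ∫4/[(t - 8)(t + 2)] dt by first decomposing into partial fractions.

Decompose: 4/[(t - 8)(t + 2)] = (2/5)/(t - 8) - (2/5)/(t + 2). Integrate each term: (2/5) ln|(t - 8)| - (2/5) ln|(t + 2)| + C


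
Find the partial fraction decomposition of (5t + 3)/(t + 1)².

(5t + 3) = P(t + 1) + Q. At t = -1: Q = 5·(-1) + 3 = -2. Coeff of t: P = 5
Result: 5/(t + 1) - 2/(t + 1)²


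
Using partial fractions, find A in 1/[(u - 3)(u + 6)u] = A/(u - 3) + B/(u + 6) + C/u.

Cover-up at u = 3: A = 1/[(3 + 6)(3 - 0)] = 1/[(9)(3)] = 1/27


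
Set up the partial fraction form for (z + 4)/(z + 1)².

Repeated linear factor: α/(z + 1) + β/(z + 1)²


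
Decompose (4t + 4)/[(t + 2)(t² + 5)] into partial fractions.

At t=-2: P = (4·(-2) + 4)/((-2)² + 5) = -4/9. Q = -P = 4/9, R = 4 - (-2)·P = 28/9
Result: (-4/9)/(t + 2) + ((4/9)t + 28/9)/(t² + 5)


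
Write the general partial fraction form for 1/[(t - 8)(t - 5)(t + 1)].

Three distinct linear factors: α/(t - 8) + β/(t - 5) + γ/(t + 1)


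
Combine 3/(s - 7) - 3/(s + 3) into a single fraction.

Common denominator (s - 7)(s + 3). Numerator: 3(s + 3) - 3(s - 7) = (3s + 9) - (3s - 21) = 30
Result: (30)/[(s - 7)(s + 3)]


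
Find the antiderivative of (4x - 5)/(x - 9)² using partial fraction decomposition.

Decompose: A = 4, B = 4·9 - 5 = 31, so (4x - 5)/(x - 9)² = 4/(x - 9) + 31/(x - 9)². Integrate: ∫ A/(x - 9) dx = 4 ln|(x - 9)|; ∫ B/(x - 9)² dx = -31/(x - 9). Sum: 4 ln|(x - 9)| - 31/(x - 9) + C


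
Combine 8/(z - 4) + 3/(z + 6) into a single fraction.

Common denominator (z - 4)(z + 6). Numerator: 8(z + 6) + 3(z - 4) = (8z + 48) + (3z - 12) = 11z + 36
Result: (11z + 36)/[(z - 4)(z + 6)]


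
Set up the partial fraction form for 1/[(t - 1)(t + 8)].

Distinct linear factors: A/(t - 1) + B/(t + 8)


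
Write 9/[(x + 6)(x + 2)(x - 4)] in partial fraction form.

Using cover-up method: P = 9/40, Q = -3/8, R = 3/20
Result: (9/40)/(x + 6) - (3/8)/(x + 2) + (3/20)/(x - 4)


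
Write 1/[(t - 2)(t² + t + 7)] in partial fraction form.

Cover-up at t = 2: A = 1/(2² + 1·2 + 7) = 1/13. Then B = -A = -1/13, C = -A·(1 + 2) = -3/13
Result: (1/13)/(t - 2) - ((1/13)t + 3/13)/(t² + t + 7)


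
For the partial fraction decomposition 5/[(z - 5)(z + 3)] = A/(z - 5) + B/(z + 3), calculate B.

Cover-up at z = -3: B = 5/(-3 - 5) = -5/8


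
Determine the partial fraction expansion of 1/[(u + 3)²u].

Cover-up at u=0: C = 1/(0 + 3)² = 1/9. Cover-up at u=-3: B = 1/(-3 - 0) = -1/3. Comparing u² coeff: A = -C = -1/9
Result: (-1/9)/(u + 3) - (1/3)/(u + 3)² + (1/9)/u


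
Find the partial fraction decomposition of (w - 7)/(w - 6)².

(w - 7) = α(w - 6) + β. At w = 6: β = 1·6 - 7 = -1. Coeff of w: α = 1
Result: 1/(w - 6) - 1/(w - 6)²


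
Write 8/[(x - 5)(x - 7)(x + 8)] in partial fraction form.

Using cover-up method: α = -4/13, β = 4/15, γ = 8/195
Result: (-4/13)/(x - 5) + (4/15)/(x - 7) + (8/195)/(x + 8)


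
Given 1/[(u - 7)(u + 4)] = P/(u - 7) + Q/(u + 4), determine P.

Cover-up at u = 7: P = 1/(7 + 4) = 1/11


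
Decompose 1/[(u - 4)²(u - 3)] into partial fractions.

Cover-up at u=3: C = 1/(3 - 4)² = 1. Cover-up at u=4: B = 1/(4 - 3) = 1. Comparing u² coeff: A = -C = -1
Result: -1/(u - 4) + 1/(u - 4)² + 1/(u - 3)


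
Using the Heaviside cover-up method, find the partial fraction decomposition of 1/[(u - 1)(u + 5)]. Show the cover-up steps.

Cover (u - 1): set u=1, get α = 1/(1 + 5) = 1/6. Cover (u + 5): set u=-5, get β = 1/(-5 - 1) = -1/6.
Result: (1/6)/(u - 1) - (1/6)/(u + 5)


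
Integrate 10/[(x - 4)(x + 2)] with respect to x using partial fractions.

Decompose: 10/[(x - 4)(x + 2)] = (5/3)/(x - 4) - (5/3)/(x + 2). Integrate each term: (5/3) ln|(x - 4)| - (5/3) ln|(x + 2)| + C


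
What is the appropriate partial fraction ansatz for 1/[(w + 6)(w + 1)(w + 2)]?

Three distinct linear factors: P/(w + 6) + Q/(w + 1) + R/(w + 2)


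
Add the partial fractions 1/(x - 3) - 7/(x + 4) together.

Common denominator (x - 3)(x + 4). Numerator: 1(x + 4) - 7(x - 3) = (x + 4) - (7x - 21) = -6x + 25
Result: (-6x + 25)/[(x - 3)(x + 4)]


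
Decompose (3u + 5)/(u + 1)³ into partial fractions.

(3u + 5) = α(u + 1)² + β(u + 1) + γ. At u = -1: γ = 3·(-1) + 5 = 2. Coefficients: α = 0, β = 3
Result: 3/(u + 1)² + 2/(u + 1)³


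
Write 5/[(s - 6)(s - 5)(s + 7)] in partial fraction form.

Using cover-up method: α = 5/13, β = -5/12, γ = 5/156
Result: (5/13)/(s - 6) - (5/12)/(s - 5) + (5/156)/(s + 7)


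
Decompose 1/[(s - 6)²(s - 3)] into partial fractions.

Cover-up at s=3: R = 1/(3 - 6)² = 1/9. Cover-up at s=6: Q = 1/(6 - 3) = 1/3. Comparing s² coeff: P = -R = -1/9
Result: (-1/9)/(s - 6) + (1/3)/(s - 6)² + (1/9)/(s - 3)


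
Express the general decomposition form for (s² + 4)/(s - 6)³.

Repeated linear factor (power 3): α/(s - 6) + β/(s - 6)² + γ/(s - 6)³


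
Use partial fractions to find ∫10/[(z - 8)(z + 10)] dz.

Decompose: 10/[(z - 8)(z + 10)] = (5/9)/(z - 8) - (5/9)/(z + 10). Integrate each term: (5/9) ln|(z - 8)| - (5/9) ln|(z + 10)| + C


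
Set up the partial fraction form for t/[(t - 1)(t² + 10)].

Linear + irreducible quadratic: P/(t - 1) + (Qt + R)/(t² + 10)


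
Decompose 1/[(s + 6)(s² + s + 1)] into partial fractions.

Cover-up at s = -6: α = 1/((-6)² + 1·(-6) + 1) = 1/31. Then β = -α = -1/31, γ = -α·(1 - 6) = 5/31
Result: (1/31)/(s + 6) - ((1/31)s - 5/31)/(s² + s + 1)


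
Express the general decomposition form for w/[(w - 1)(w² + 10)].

Linear + irreducible quadratic: A/(w - 1) + (Bw + C)/(w² + 10)


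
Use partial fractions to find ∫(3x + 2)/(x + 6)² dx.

Decompose: P = 3, Q = 3·(-6) + 2 = -16, so (3x + 2)/(x + 6)² = 3/(x + 6) - 16/(x + 6)². Integrate: ∫ P/(x + 6) dx = 3 ln|(x + 6)|; ∫ Q/(x + 6)² dx = 16/(x + 6). Sum: 3 ln|(x + 6)| + 16/(x + 6) + C


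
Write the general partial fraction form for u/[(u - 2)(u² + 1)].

Linear + irreducible quadratic: α/(u - 2) + (βu + γ)/(u² + 1)


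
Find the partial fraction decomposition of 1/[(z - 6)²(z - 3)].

Cover-up at z=3: C = 1/(3 - 6)² = 1/9. Cover-up at z=6: B = 1/(6 - 3) = 1/3. Comparing z² coeff: A = -C = -1/9
Result: (-1/9)/(z - 6) + (1/3)/(z - 6)² + (1/9)/(z - 3)


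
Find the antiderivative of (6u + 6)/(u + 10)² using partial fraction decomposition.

Decompose: P = 6, Q = 6·(-10) + 6 = -54, so (6u + 6)/(u + 10)² = 6/(u + 10) - 54/(u + 10)². Integrate: ∫ P/(u + 10) du = 6 ln|(u + 10)|; ∫ Q/(u + 10)² du = 54/(u + 10). Sum: 6 ln|(u + 10)| + 54/(u + 10) + C


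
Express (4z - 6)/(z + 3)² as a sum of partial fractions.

(4z - 6) = A(z + 3) + B. At z = -3: B = 4·(-3) - 6 = -18. Coeff of z: A = 4
Result: 4/(z + 3) - 18/(z + 3)²


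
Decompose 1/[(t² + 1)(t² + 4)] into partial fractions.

Coefficient matching gives α = γ = 0, β = 1/(4-1) = 1/3, δ = -β = -1/3
Result: (1/3)/(t² + 1) - (1/3)/(t² + 4)


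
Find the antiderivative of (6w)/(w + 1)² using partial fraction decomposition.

Decompose: α = 6, β = 6·(-1) + 0 = -6, so (6w)/(w + 1)² = 6/(w + 1) - 6/(w + 1)². Integrate: ∫ α/(w + 1) dw = 6 ln|(w + 1)|; ∫ β/(w + 1)² dw = 6/(w + 1). Sum: 6 ln|(w + 1)| + 6/(w + 1) + C


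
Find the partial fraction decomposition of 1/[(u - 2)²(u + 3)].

Cover-up at u=-3: γ = 1/(-3 - 2)² = 1/25. Cover-up at u=2: β = 1/(2 + 3) = 1/5. Comparing u² coeff: α = -γ = -1/25
Result: (-1/25)/(u - 2) + (1/5)/(u - 2)² + (1/25)/(u + 3)


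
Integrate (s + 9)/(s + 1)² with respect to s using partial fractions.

Decompose: α = 1, β = 1·(-1) + 9 = 8, so (s + 9)/(s + 1)² = 1/(s + 1) + 8/(s + 1)². Integrate: ∫ α/(s + 1) ds = ln|(s + 1)|; ∫ β/(s + 1)² ds = -8/(s + 1). Sum: ln|(s + 1)| - 8/(s + 1) + C


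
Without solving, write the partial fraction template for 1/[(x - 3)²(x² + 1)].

Repeated linear + quadratic: A/(x - 3) + B/(x - 3)² + (Cx + D)/(x² + 1)


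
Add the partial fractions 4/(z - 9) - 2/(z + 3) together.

Common denominator (z - 9)(z + 3). Numerator: 4(z + 3) - 2(z - 9) = (4z + 12) - (2z - 18) = 2z + 30
Result: (2z + 30)/[(z - 9)(z + 3)]


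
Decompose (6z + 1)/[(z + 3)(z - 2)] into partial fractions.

At z=-3: P = (6·(-3) + 1)/(-3 - 2) = 17/5. At z=2: Q = (6·2 + 1)/(2 + 3) = 13/5
Result: (17/5)/(z + 3) + (13/5)/(z - 2)


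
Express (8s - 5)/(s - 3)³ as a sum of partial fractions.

(8s - 5) = α(s - 3)² + β(s - 3) + γ. At s = 3: γ = 8·3 - 5 = 19. Coefficients: α = 0, β = 8
Result: 8/(s - 3)² + 19/(s - 3)³


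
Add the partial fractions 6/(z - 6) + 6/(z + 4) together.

Common denominator (z - 6)(z + 4). Numerator: 6(z + 4) + 6(z - 6) = (6z + 24) + (6z - 36) = 12z - 12
Result: (12z - 12)/[(z - 6)(z + 4)]


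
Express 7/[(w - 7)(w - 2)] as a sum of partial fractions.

7/(w - 7)(w - 2) = A/(w - 7) + B/(w - 2). A = 7/(7 - 2) = 7/5, B = 7/(2 - 7) = -7/5
Result: (7/5)/(w - 7) - (7/5)/(w - 2)


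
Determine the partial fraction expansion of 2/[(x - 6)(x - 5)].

2/(x - 6)(x - 5) = α/(x - 6) + β/(x - 5). α = 2/(6 - 5) = 2, β = 2/(5 - 6) = -2
Result: 2/(x - 6) - 2/(x - 5)


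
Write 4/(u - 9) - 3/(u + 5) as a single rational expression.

Common denominator (u - 9)(u + 5). Numerator: 4(u + 5) - 3(u - 9) = (4u + 20) - (3u - 27) = u + 47
Result: (u + 47)/[(u - 9)(u + 5)]


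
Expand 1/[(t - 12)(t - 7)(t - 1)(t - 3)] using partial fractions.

Using Heaviside cover-up: (1/495)/(t - 12) - (1/120)/(t - 7) - (1/132)/(t - 1) + (1/72)/(t - 3)


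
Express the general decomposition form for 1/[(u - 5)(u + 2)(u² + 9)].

Two linear + quadratic: α/(u - 5) + β/(u + 2) + (γu + δ)/(u² + 9)


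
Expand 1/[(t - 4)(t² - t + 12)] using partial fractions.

Cover-up at t = 4: P = 1/(4² - 1·4 + 12) = 1/24. Then Q = -P = -1/24, R = -P·(-1 + 4) = -1/8
Result: (1/24)/(t - 4) - ((1/24)t + 1/8)/(t² - t + 12)


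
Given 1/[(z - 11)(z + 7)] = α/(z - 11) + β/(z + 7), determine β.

Cover-up at z = -7: β = 1/(-7 - 11) = -1/18


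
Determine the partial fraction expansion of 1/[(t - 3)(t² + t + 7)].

Cover-up at t = 3: P = 1/(3² + 1·3 + 7) = 1/19. Then Q = -P = -1/19, R = -P·(1 + 3) = -4/19
Result: (1/19)/(t - 3) - ((1/19)t + 4/19)/(t² + t + 7)


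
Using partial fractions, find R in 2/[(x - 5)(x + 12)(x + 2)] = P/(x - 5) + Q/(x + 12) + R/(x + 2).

Cover-up at x = -2: R = 2/[(-2 - 5)(-2 + 12)] = 2/[(-7)(10)] = -2/70 = -1/35


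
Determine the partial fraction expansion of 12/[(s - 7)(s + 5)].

12/(s - 7)(s + 5) = α/(s - 7) + β/(s + 5). α = 12/(7 + 5) = 1, β = 12/(-5 - 7) = -1
Result: 1/(s - 7) - 1/(s + 5)


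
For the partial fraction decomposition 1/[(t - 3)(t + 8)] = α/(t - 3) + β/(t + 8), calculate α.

Cover-up at t = 3: α = 1/(3 + 8) = 1/11


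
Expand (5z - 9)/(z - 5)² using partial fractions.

(5z - 9) = P(z - 5) + Q. At z = 5: Q = 5·5 - 9 = 16. Coeff of z: P = 5
Result: 5/(z - 5) + 16/(z - 5)²


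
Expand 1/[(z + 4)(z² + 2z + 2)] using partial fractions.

Cover-up at z = -4: α = 1/((-4)² + 2·(-4) + 2) = 1/10. Then β = -α = -1/10, γ = -α·(2 - 4) = 1/5
Result: (1/10)/(z + 4) - ((1/10)z - 1/5)/(z² + 2z + 2)


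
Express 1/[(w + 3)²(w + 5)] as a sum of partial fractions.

Cover-up at w=-5: γ = 1/(-5 + 3)² = 1/4. Cover-up at w=-3: β = 1/(-3 + 5) = 1/2. Comparing w² coeff: α = -γ = -1/4
Result: (-1/4)/(w + 3) + (1/2)/(w + 3)² + (1/4)/(w + 5)


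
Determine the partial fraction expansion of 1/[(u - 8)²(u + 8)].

Cover-up at u=-8: γ = 1/(-8 - 8)² = 1/256. Cover-up at u=8: β = 1/(8 + 8) = 1/16. Comparing u² coeff: α = -γ = -1/256
Result: (-1/256)/(u - 8) + (1/16)/(u - 8)² + (1/256)/(u + 8)


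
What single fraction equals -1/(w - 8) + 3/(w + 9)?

Common denominator (w - 8)(w + 9). Numerator: -1(w + 9) + 3(w - 8) = (-w - 9) + (3w - 24) = 2w - 33
Result: (2w - 33)/[(w - 8)(w + 9)]


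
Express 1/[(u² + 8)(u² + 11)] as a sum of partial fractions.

Coefficient matching gives α = γ = 0, β = 1/(11-8) = 1/3, δ = -β = -1/3
Result: (1/3)/(u² + 8) - (1/3)/(u² + 11)


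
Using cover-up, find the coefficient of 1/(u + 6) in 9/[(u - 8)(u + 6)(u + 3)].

Cover (u + 6), set u=-6: 9/[(-6 - 8)(-6 + 3)] = 3/14


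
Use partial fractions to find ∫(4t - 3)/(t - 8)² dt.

Decompose: P = 4, Q = 4·8 - 3 = 29, so (4t - 3)/(t - 8)² = 4/(t - 8) + 29/(t - 8)². Integrate: ∫ P/(t - 8) dt = 4 ln|(t - 8)|; ∫ Q/(t - 8)² dt = -29/(t - 8). Sum: 4 ln|(t - 8)| - 29/(t - 8) + C


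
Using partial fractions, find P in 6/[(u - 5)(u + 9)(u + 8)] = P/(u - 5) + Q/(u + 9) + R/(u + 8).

Cover-up at u = 5: P = 6/[(5 + 9)(5 + 8)] = 6/[(14)(13)] = 6/182 = 3/91


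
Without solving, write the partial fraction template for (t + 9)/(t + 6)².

Repeated linear factor: P/(t + 6) + Q/(t + 6)²


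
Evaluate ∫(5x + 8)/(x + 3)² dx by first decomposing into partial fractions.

Decompose: A = 5, B = 5·(-3) + 8 = -7, so (5x + 8)/(x + 3)² = 5/(x + 3) - 7/(x + 3)². Integrate: ∫ A/(x + 3) dx = 5 ln|(x + 3)|; ∫ B/(x + 3)² dx = 7/(x + 3). Sum: 5 ln|(x + 3)| + 7/(x + 3) + C


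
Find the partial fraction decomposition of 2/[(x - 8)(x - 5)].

2/(x - 8)(x - 5) = α/(x - 8) + β/(x - 5). α = 2/(8 - 5) = 2/3, β = 2/(5 - 8) = -2/3
Result: (2/3)/(x - 8) - (2/3)/(x - 5)


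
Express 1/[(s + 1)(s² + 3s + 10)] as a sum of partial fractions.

Cover-up at s = -1: A = 1/((-1)² + 3·(-1) + 10) = 1/8. Then B = -A = -1/8, C = -A·(3 - 1) = -1/4
Result: (1/8)/(s + 1) - ((1/8)s + 1/4)/(s² + 3s + 10)


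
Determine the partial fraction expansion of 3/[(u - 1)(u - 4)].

3/(u - 1)(u - 4) = A/(u - 1) + B/(u - 4). A = 3/(1 - 4) = -1, B = 3/(4 - 1) = 1
Result: -1/(u - 1) + 1/(u - 4)


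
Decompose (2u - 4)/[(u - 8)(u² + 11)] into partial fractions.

At u=8: P = (2·8 - 4)/(8² + 11) = 4/25. Q = -P = -4/25, R = 2 - 8·P = 18/25
Result: (4/25)/(u - 8) - ((4/25)u - 18/25)/(u² + 11)


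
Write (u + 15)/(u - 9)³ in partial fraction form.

(u + 15) = A(u - 9)² + B(u - 9) + C. At u = 9: C = 1·9 + 15 = 24. Coefficients: A = 0, B = 1
Result: 1/(u - 9)² + 24/(u - 9)³


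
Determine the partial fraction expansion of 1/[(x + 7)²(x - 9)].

Cover-up at x=9: R = 1/(9 + 7)² = 1/256. Cover-up at x=-7: Q = 1/(-7 - 9) = -1/16. Comparing x² coeff: P = -R = -1/256
Result: (-1/256)/(x + 7) - (1/16)/(x + 7)² + (1/256)/(x - 9)


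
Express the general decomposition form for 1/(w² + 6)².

Repeated quadratic factor: (Aw + B)/(w² + 6) + (Cw + D)/(w² + 6)²


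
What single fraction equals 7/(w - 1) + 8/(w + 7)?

Common denominator (w - 1)(w + 7). Numerator: 7(w + 7) + 8(w - 1) = (7w + 49) + (8w - 8) = 15w + 41
Result: (15w + 41)/[(w - 1)(w + 7)]


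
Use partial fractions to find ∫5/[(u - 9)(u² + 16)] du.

Cover-up at u=9: A = 5/(9²+16) = 5/97. Coeff matching: B = -5/97, C = -45/97. Decomposition: (5/97)/(u - 9) - ((5/97)u + 45/97)/(u² + 16). Integrate: linear → ln, quadratic → (1/2)ln + arctan: (5/97) ln|(u - 9)| - (5/194) ln(u² + 16) - (45/388) arctan(u/4) + C


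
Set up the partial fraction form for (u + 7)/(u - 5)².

Repeated linear factor: P/(u - 5) + Q/(u - 5)²


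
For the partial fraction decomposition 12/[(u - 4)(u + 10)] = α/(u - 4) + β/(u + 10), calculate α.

Cover-up at u = 4: α = 12/(4 + 10) = 12/14 = 6/7


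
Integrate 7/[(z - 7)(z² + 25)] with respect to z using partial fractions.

Cover-up at z=7: A = 7/(7²+25) = 7/74. Coeff matching: B = -7/74, C = -49/74. Decomposition: (7/74)/(z - 7) - ((7/74)z + 49/74)/(z² + 25). Integrate: linear → ln, quadratic → (1/2)ln + arctan: (7/74) ln|(z - 7)| - (7/148) ln(z² + 25) - (49/370) arctan(z/5) + C


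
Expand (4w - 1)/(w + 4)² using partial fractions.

(4w - 1) = A(w + 4) + B. At w = -4: B = 4·(-4) - 1 = -17. Coeff of w: A = 4
Result: 4/(w + 4) - 17/(w + 4)²


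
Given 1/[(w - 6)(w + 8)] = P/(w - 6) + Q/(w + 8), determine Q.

Cover-up at w = -8: Q = 1/(-8 - 6) = -1/14


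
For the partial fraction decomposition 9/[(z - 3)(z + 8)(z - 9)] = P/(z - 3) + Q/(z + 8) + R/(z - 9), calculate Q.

Cover-up at z = -8: Q = 9/[(-8 - 3)(-8 - 9)] = 9/[(-11)(-17)] = 9/187


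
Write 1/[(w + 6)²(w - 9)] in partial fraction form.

Cover-up at w=9: γ = 1/(9 + 6)² = 1/225. Cover-up at w=-6: β = 1/(-6 - 9) = -1/15. Comparing w² coeff: α = -γ = -1/225
Result: (-1/225)/(w + 6) - (1/15)/(w + 6)² + (1/225)/(w - 9)


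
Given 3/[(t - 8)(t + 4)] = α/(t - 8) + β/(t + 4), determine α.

Cover-up at t = 8: α = 3/(8 + 4) = 3/12 = 1/4


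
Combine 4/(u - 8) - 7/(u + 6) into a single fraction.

Common denominator (u - 8)(u + 6). Numerator: 4(u + 6) - 7(u - 8) = (4u + 24) - (7u - 56) = -3u + 80
Result: (-3u + 80)/[(u - 8)(u + 6)]


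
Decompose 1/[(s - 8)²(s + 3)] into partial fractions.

Cover-up at s=-3: R = 1/(-3 - 8)² = 1/121. Cover-up at s=8: Q = 1/(8 + 3) = 1/11. Comparing s² coeff: P = -R = -1/121
Result: (-1/121)/(s - 8) + (1/11)/(s - 8)² + (1/121)/(s + 3)


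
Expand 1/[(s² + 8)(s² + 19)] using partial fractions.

Coefficient matching gives A = C = 0, B = 1/(19-8) = 1/11, D = -B = -1/11
Result: (1/11)/(s² + 8) - (1/11)/(s² + 19)


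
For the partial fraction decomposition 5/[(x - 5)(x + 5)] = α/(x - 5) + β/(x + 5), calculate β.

Cover-up at x = -5: β = 5/(-5 - 5) = -5/10 = -1/2


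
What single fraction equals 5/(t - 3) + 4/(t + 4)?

Common denominator (t - 3)(t + 4). Numerator: 5(t + 4) + 4(t - 3) = (5t + 20) + (4t - 12) = 9t + 8
Result: (9t + 8)/[(t - 3)(t + 4)]


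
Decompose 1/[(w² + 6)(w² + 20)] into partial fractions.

Coefficient matching gives α = γ = 0, β = 1/(20-6) = 1/14, δ = -β = -1/14
Result: (1/14)/(w² + 6) - (1/14)/(w² + 20)


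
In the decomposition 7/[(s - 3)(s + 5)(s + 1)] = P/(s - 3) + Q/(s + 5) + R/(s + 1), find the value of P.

Cover-up at s = 3: P = 7/[(3 + 5)(3 + 1)] = 7/[(8)(4)] = 7/32


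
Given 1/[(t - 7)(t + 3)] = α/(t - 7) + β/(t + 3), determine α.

Cover-up at t = 7: α = 1/(7 + 3) = 1/10


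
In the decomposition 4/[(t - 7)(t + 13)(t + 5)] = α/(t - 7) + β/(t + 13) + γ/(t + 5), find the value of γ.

Cover-up at t = -5: γ = 4/[(-5 - 7)(-5 + 13)] = 4/[(-12)(8)] = -4/96 = -1/24


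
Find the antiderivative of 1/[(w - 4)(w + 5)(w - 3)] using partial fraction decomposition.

Cover-up: P = 1/9, Q = 1/72, R = -1/8. Decomposition: (1/9)/(w - 4) + (1/72)/(w + 5) - (1/8)/(w - 3). Integrate each term: (1/9) ln|(w - 4)| + (1/72) ln|(w + 5)| - (1/8) ln|(w - 3)| + C


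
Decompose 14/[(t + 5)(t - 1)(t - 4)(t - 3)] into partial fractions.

Using Heaviside cover-up: (-7/216)/(t + 5) + (7/18)/(t - 1) + (14/27)/(t - 4) - (7/8)/(t - 3)


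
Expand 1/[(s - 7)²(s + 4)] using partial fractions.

Cover-up at s=-4: R = 1/(-4 - 7)² = 1/121. Cover-up at s=7: Q = 1/(7 + 4) = 1/11. Comparing s² coeff: P = -R = -1/121
Result: (-1/121)/(s - 7) + (1/11)/(s - 7)² + (1/121)/(s + 4)


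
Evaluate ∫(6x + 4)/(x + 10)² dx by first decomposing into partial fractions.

Decompose: A = 6, B = 6·(-10) + 4 = -56, so (6x + 4)/(x + 10)² = 6/(x + 10) - 56/(x + 10)². Integrate: ∫ A/(x + 10) dx = 6 ln|(x + 10)|; ∫ B/(x + 10)² dx = 56/(x + 10). Sum: 6 ln|(x + 10)| + 56/(x + 10) + C


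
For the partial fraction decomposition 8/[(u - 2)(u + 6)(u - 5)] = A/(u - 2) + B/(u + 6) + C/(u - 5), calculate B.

Cover-up at u = -6: B = 8/[(-6 - 2)(-6 - 5)] = 8/[(-8)(-11)] = 8/88 = 1/11


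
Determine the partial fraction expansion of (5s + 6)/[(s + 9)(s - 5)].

At s=-9: P = (5·(-9) + 6)/(-9 - 5) = 39/14. At s=5: Q = (5·5 + 6)/(5 + 9) = 31/14
Result: (39/14)/(s + 9) + (31/14)/(s - 5)


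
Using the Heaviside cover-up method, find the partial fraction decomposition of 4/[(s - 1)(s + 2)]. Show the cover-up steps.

Cover (s - 1): set s=1, get A = 4/(1 + 2) = 4/3. Cover (s + 2): set s=-2, get B = 4/(-2 - 1) = -4/3.
Result: (4/3)/(s - 1) - (4/3)/(s + 2)


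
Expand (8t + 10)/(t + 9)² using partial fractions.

(8t + 10) = α(t + 9) + β. At t = -9: β = 8·(-9) + 10 = -62. Coeff of t: α = 8
Result: 8/(t + 9) - 62/(t + 9)²


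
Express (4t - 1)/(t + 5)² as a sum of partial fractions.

(4t - 1) = A(t + 5) + B. At t = -5: B = 4·(-5) - 1 = -21. Coeff of t: A = 4
Result: 4/(t + 5) - 21/(t + 5)²


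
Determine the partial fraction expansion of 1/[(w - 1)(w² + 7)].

Cover-up at w = 1: A = 1/(1² + 7) = 1/8. Then B = -A = -1/8, C = -A·(0 + 1) = -1/8
Result: (1/8)/(w - 1) - ((1/8)w + 1/8)/(w² + 7)


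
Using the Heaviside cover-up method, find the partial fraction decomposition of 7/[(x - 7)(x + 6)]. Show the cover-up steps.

Cover (x - 7): set x=7, get A = 7/(7 + 6) = 7/13. Cover (x + 6): set x=-6, get B = 7/(-6 - 7) = -7/13.
Result: (7/13)/(x - 7) - (7/13)/(x + 6)


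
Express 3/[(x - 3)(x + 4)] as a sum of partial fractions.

3/(x - 3)(x + 4) = A/(x - 3) + B/(x + 4). A = 3/(3 + 4) = 3/7, B = 3/(-4 - 3) = -3/7
Result: (3/7)/(x - 3) - (3/7)/(x + 4)


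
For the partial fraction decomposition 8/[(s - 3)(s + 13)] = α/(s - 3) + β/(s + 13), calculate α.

Cover-up at s = 3: α = 8/(3 + 13) = 8/16 = 1/2


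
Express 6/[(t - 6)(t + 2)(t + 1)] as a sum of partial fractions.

Using cover-up method: P = 3/28, Q = 3/4, R = -6/7
Result: (3/28)/(t - 6) + (3/4)/(t + 2) - (6/7)/(t + 1)


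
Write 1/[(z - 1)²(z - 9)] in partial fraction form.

Cover-up at z=9: C = 1/(9 - 1)² = 1/64. Cover-up at z=1: B = 1/(1 - 9) = -1/8. Comparing z² coeff: A = -C = -1/64
Result: (-1/64)/(z - 1) - (1/8)/(z - 1)² + (1/64)/(z - 9)


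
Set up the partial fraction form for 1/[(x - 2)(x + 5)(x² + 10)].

Two linear + quadratic: P/(x - 2) + Q/(x + 5) + (Rx + S)/(x² + 10)


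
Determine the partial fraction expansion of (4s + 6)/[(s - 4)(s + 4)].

At s=4: P = (4·4 + 6)/(4 + 4) = 11/4. At s=-4: Q = (4·(-4) + 6)/(-4 - 4) = 5/4
Result: (11/4)/(s - 4) + (5/4)/(s + 4)


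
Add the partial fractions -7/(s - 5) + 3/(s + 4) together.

Common denominator (s - 5)(s + 4). Numerator: -7(s + 4) + 3(s - 5) = (-7s - 28) + (3s - 15) = -4s - 43
Result: (-4s - 43)/[(s - 5)(s + 4)]


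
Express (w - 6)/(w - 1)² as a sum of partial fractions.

(w - 6) = α(w - 1) + β. At w = 1: β = 1·1 - 6 = -5. Coeff of w: α = 1
Result: 1/(w - 1) - 5/(w - 1)²


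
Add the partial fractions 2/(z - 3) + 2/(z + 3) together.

Common denominator (z - 3)(z + 3). Numerator: 2(z + 3) + 2(z - 3) = (2z + 6) + (2z - 6) = 4z
Result: (4z)/[(z - 3)(z + 3)]


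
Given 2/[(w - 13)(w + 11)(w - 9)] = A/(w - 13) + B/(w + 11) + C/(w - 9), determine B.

Cover-up at w = -11: B = 2/[(-11 - 13)(-11 - 9)] = 2/[(-24)(-20)] = 2/480 = 1/240


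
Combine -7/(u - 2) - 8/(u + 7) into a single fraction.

Common denominator (u - 2)(u + 7). Numerator: -7(u + 7) - 8(u - 2) = (-7u - 49) - (8u - 16) = -15u - 33
Result: (-15u - 33)/[(u - 2)(u + 7)]


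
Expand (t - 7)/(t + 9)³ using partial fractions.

(t - 7) = A(t + 9)² + B(t + 9) + C. At t = -9: C = 1·(-9) - 7 = -16. Coefficients: A = 0, B = 1
Result: 1/(t + 9)² - 16/(t + 9)³


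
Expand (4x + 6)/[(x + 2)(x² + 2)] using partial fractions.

At x=-2: A = (4·(-2) + 6)/((-2)² + 2) = -1/3. B = -A = 1/3, C = 4 - (-2)·A = 10/3
Result: (-1/3)/(x + 2) + ((1/3)x + 10/3)/(x² + 2)


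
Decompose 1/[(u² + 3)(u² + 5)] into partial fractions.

Coefficient matching gives P = R = 0, Q = 1/(5-3) = 1/2, S = -Q = -1/2
Result: (1/2)/(u² + 3) - (1/2)/(u² + 5)


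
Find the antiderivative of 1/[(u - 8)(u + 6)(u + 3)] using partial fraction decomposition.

Cover-up: α = 1/154, β = 1/42, γ = -1/33. Decomposition: (1/154)/(u - 8) + (1/42)/(u + 6) - (1/33)/(u + 3). Integrate each term: (1/154) ln|(u - 8)| + (1/42) ln|(u + 6)| - (1/33) ln|(u + 3)| + C


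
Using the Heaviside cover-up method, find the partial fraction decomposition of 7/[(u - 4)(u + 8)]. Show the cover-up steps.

Cover (u - 4): set u=4, get A = 7/(4 + 8) = 7/12. Cover (u + 8): set u=-8, get B = 7/(-8 - 4) = -7/12.
Result: (7/12)/(u - 4) - (7/12)/(u + 8)


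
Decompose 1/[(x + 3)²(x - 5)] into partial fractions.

Cover-up at x=5: C = 1/(5 + 3)² = 1/64. Cover-up at x=-3: B = 1/(-3 - 5) = -1/8. Comparing x² coeff: A = -C = -1/64
Result: (-1/64)/(x + 3) - (1/8)/(x + 3)² + (1/64)/(x - 5)


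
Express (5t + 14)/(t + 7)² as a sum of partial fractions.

(5t + 14) = α(t + 7) + β. At t = -7: β = 5·(-7) + 14 = -21. Coeff of t: α = 5
Result: 5/(t + 7) - 21/(t + 7)²


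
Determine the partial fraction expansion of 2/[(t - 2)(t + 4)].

2/(t - 2)(t + 4) = α/(t - 2) + β/(t + 4). α = 2/(2 + 4) = 1/3, β = 2/(-4 - 2) = -1/3
Result: (1/3)/(t - 2) - (1/3)/(t + 4)


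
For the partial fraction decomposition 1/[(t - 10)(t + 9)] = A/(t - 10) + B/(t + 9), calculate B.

Cover-up at t = -9: B = 1/(-9 - 10) = -1/19


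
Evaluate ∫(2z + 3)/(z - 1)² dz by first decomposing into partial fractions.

Decompose: α = 2, β = 2·1 + 3 = 5, so (2z + 3)/(z - 1)² = 2/(z - 1) + 5/(z - 1)². Integrate: ∫ α/(z - 1) dz = 2 ln|(z - 1)|; ∫ β/(z - 1)² dz = -5/(z - 1). Sum: 2 ln|(z - 1)| - 5/(z - 1) + C


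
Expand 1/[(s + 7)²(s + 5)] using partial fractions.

Cover-up at s=-5: C = 1/(-5 + 7)² = 1/4. Cover-up at s=-7: B = 1/(-7 + 5) = -1/2. Comparing s² coeff: A = -C = -1/4
Result: (-1/4)/(s + 7) - (1/2)/(s + 7)² + (1/4)/(s + 5)


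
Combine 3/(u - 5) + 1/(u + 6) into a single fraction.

Common denominator (u - 5)(u + 6). Numerator: 3(u + 6) + 1(u - 5) = (3u + 18) + (u - 5) = 4u + 13
Result: (4u + 13)/[(u - 5)(u + 6)]


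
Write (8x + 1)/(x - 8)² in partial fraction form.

(8x + 1) = P(x - 8) + Q. At x = 8: Q = 8·8 + 1 = 65. Coeff of x: P = 8
Result: 8/(x - 8) + 65/(x - 8)²


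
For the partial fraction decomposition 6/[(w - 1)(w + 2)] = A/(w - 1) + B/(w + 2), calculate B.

Cover-up at w = -2: B = 6/(-2 - 1) = -6/3 = -2


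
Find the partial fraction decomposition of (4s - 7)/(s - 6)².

(4s - 7) = P(s - 6) + Q. At s = 6: Q = 4·6 - 7 = 17. Coeff of s: P = 4
Result: 4/(s - 6) + 17/(s - 6)²


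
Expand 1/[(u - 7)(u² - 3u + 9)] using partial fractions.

Cover-up at u = 7: A = 1/(7² - 3·7 + 9) = 1/37. Then B = -A = -1/37, C = -A·(-3 + 7) = -4/37
Result: (1/37)/(u - 7) - ((1/37)u + 4/37)/(u² - 3u + 9)


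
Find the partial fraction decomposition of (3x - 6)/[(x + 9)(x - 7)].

At x=-9: α = (3·(-9) - 6)/(-9 - 7) = 33/16. At x=7: β = (3·7 - 6)/(7 + 9) = 15/16
Result: (33/16)/(x + 9) + (15/16)/(x - 7)


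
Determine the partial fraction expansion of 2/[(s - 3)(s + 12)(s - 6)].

Using cover-up method: α = -2/45, β = 1/135, γ = 1/27
Result: (-2/45)/(s - 3) + (1/135)/(s + 12) + (1/27)/(s - 6)


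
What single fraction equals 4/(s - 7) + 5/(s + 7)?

Common denominator (s - 7)(s + 7). Numerator: 4(s + 7) + 5(s - 7) = (4s + 28) + (5s - 35) = 9s - 7
Result: (9s - 7)/[(s - 7)(s + 7)]


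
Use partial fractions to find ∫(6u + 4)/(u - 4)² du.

Decompose: A = 6, B = 6·4 + 4 = 28, so (6u + 4)/(u - 4)² = 6/(u - 4) + 28/(u - 4)². Integrate: ∫ A/(u - 4) du = 6 ln|(u - 4)|; ∫ B/(u - 4)² du = -28/(u - 4). Sum: 6 ln|(u - 4)| - 28/(u - 4) + C


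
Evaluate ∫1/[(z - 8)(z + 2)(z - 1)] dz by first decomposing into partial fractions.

Cover-up: A = 1/70, B = 1/30, C = -1/21. Decomposition: (1/70)/(z - 8) + (1/30)/(z + 2) - (1/21)/(z - 1). Integrate each term: (1/70) ln|(z - 8)| + (1/30) ln|(z + 2)| - (1/21) ln|(z - 1)| + C


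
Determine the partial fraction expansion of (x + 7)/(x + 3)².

(x + 7) = α(x + 3) + β. At x = -3: β = 1·(-3) + 7 = 4. Coeff of x: α = 1
Result: 1/(x + 3) + 4/(x + 3)²


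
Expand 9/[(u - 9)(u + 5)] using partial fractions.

9/(u - 9)(u + 5) = α/(u - 9) + β/(u + 5). α = 9/(9 + 5) = 9/14, β = 9/(-5 - 9) = -9/14
Result: (9/14)/(u - 9) - (9/14)/(u + 5)


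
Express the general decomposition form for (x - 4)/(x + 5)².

Repeated linear factor: α/(x + 5) + β/(x + 5)²


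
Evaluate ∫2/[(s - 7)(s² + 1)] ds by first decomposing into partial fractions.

Cover-up at s=7: P = 2/(7²+1) = 1/25. Coeff matching: Q = -1/25, R = -7/25. Decomposition: (1/25)/(s - 7) - ((1/25)s + 7/25)/(s² + 1). Integrate: linear → ln, quadratic → (1/2)ln + arctan: (1/25) ln|(s - 7)| - (1/50) ln(s² + 1) - (7/25) arctan(s) + C


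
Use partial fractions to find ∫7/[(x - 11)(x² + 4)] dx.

Cover-up at x=11: P = 7/(11²+4) = 7/125. Coeff matching: Q = -7/125, R = -77/125. Decomposition: (7/125)/(x - 11) - ((7/125)x + 77/125)/(x² + 4). Integrate: linear → ln, quadratic → (1/2)ln + arctan: (7/125) ln|(x - 11)| - (7/250) ln(x² + 4) - (77/250) arctan(x/2) + C


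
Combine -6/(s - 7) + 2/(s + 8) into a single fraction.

Common denominator (s - 7)(s + 8). Numerator: -6(s + 8) + 2(s - 7) = (-6s - 48) + (2s - 14) = -4s - 62
Result: (-4s - 62)/[(s - 7)(s + 8)]


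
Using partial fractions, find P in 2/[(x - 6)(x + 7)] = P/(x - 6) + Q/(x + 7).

Cover-up at x = 6: P = 2/(6 + 7) = 2/13


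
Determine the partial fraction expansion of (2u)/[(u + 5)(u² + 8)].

At u=-5: α = (2·(-5) + 0)/((-5)² + 8) = -10/33. β = -α = 10/33, γ = 2 - (-5)·α = 16/33
Result: (-10/33)/(u + 5) + ((10/33)u + 16/33)/(u² + 8)


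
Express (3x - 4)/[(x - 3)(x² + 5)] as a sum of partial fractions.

At x=3: P = (3·3 - 4)/(3² + 5) = 5/14. Q = -P = -5/14, R = 3 - 3·P = 27/14
Result: (5/14)/(x - 3) - ((5/14)x - 27/14)/(x² + 5)


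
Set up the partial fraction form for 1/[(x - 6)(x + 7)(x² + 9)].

Two linear + quadratic: A/(x - 6) + B/(x + 7) + (Cx + D)/(x² + 9)


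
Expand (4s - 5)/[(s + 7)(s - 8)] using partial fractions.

At s=-7: A = (4·(-7) - 5)/(-7 - 8) = 11/5. At s=8: B = (4·8 - 5)/(8 + 7) = 9/5
Result: (11/5)/(s + 7) + (9/5)/(s - 8)


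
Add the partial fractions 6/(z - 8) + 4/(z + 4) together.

Common denominator (z - 8)(z + 4). Numerator: 6(z + 4) + 4(z - 8) = (6z + 24) + (4z - 32) = 10z - 8
Result: (10z - 8)/[(z - 8)(z + 4)]


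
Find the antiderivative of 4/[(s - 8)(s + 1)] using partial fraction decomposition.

Decompose: 4/[(s - 8)(s + 1)] = (4/9)/(s - 8) - (4/9)/(s + 1). Integrate each term: (4/9) ln|(s - 8)| - (4/9) ln|(s + 1)| + C


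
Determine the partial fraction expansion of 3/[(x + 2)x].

3/(x + 2)x = α/(x + 2) + β/x. α = 3/(-2 - 0) = -3/2, β = 3/(0 + 2) = 3/2
Result: (-3/2)/(x + 2) + (3/2)/x


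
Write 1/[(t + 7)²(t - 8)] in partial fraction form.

Cover-up at t=8: C = 1/(8 + 7)² = 1/225. Cover-up at t=-7: B = 1/(-7 - 8) = -1/15. Comparing t² coeff: A = -C = -1/225
Result: (-1/225)/(t + 7) - (1/15)/(t + 7)² + (1/225)/(t - 8)


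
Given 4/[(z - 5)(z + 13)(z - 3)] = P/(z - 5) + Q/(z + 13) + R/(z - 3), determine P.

Cover-up at z = 5: P = 4/[(5 + 13)(5 - 3)] = 4/[(18)(2)] = 4/36 = 1/9


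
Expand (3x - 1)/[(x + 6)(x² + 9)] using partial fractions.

At x=-6: P = (3·(-6) - 1)/((-6)² + 9) = -19/45. Q = -P = 19/45, R = 3 - (-6)·P = 7/15
Result: (-19/45)/(x + 6) + ((19/45)x + 7/15)/(x² + 9)


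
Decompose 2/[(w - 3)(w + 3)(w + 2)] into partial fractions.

Using cover-up method: A = 1/15, B = 1/3, C = -2/5
Result: (1/15)/(w - 3) + (1/3)/(w + 3) - (2/5)/(w + 2)


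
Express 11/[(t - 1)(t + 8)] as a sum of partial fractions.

11/(t - 1)(t + 8) = P/(t - 1) + Q/(t + 8). P = 11/(1 + 8) = 11/9, Q = 11/(-8 - 1) = -11/9
Result: (11/9)/(t - 1) - (11/9)/(t + 8)


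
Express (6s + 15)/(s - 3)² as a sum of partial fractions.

(6s + 15) = α(s - 3) + β. At s = 3: β = 6·3 + 15 = 33. Coeff of s: α = 6
Result: 6/(s - 3) + 33/(s - 3)²


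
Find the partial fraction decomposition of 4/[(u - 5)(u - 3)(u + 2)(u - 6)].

Using Heaviside cover-up: (-2/7)/(u - 5) + (2/15)/(u - 3) - (1/70)/(u + 2) + (1/6)/(u - 6)


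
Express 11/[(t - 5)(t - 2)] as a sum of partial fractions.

11/(t - 5)(t - 2) = α/(t - 5) + β/(t - 2). α = 11/(5 - 2) = 11/3, β = 11/(2 - 5) = -11/3
Result: (11/3)/(t - 5) - (11/3)/(t - 2)


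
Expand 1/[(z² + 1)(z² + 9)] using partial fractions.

Coefficient matching gives α = γ = 0, β = 1/(9-1) = 1/8, δ = -β = -1/8
Result: (1/8)/(z² + 1) - (1/8)/(z² + 9)


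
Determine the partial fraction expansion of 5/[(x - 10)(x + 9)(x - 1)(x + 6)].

Using Heaviside cover-up: (5/2736)/(x - 10) - (1/114)/(x + 9) - (1/126)/(x - 1) + (5/336)/(x + 6)


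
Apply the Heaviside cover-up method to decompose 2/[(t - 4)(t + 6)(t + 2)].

Cover (t - 4), t=4: α = 2/[(4 + 6)(4 + 2)] = 1/30. Cover (t + 6), t=-6: β = 2/[(-6 - 4)(-6 + 2)] = 1/20. Cover (t + 2), t=-2: γ = 2/[(-2 - 4)(-2 + 6)] = -1/12.
Result: (1/30)/(t - 4) + (1/20)/(t + 6) - (1/12)/(t + 2)


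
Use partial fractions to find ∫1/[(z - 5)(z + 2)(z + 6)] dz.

Cover-up: A = 1/77, B = -1/28, C = 1/44. Decomposition: (1/77)/(z - 5) - (1/28)/(z + 2) + (1/44)/(z + 6). Integrate each term: (1/77) ln|(z - 5)| - (1/28) ln|(z + 2)| + (1/44) ln|(z + 6)| + C


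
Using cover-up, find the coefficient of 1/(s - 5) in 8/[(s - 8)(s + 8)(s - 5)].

Cover (s - 5), set s=5: 8/[(5 - 8)(5 + 8)] = -8/39


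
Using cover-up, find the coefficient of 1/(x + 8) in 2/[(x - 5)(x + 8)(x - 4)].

Cover (x + 8), set x=-8: 2/[(-8 - 5)(-8 - 4)] = 1/78


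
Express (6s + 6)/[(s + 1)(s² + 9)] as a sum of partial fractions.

At s=-1: A = (6·(-1) + 6)/((-1)² + 9) = 0. B = -A = 0, C = 6 - (-1)·A = 6
Result: (6)/(s² + 9)


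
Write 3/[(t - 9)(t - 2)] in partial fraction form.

3/(t - 9)(t - 2) = P/(t - 9) + Q/(t - 2). P = 3/(9 - 2) = 3/7, Q = 3/(2 - 9) = -3/7
Result: (3/7)/(t - 9) - (3/7)/(t - 2)


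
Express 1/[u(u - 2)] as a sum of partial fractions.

1/u(u - 2) = P/u + Q/(u - 2). P = 1/(0 - 2) = -1/2, Q = 1/(2 - 0) = 1/2
Result: (-1/2)/u + (1/2)/(u - 2)


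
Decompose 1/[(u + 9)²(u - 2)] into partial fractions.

Cover-up at u=2: R = 1/(2 + 9)² = 1/121. Cover-up at u=-9: Q = 1/(-9 - 2) = -1/11. Comparing u² coeff: P = -R = -1/121
Result: (-1/121)/(u + 9) - (1/11)/(u + 9)² + (1/121)/(u - 2)


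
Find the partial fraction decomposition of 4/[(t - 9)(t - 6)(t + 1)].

Using cover-up method: α = 2/15, β = -4/21, γ = 2/35
Result: (2/15)/(t - 9) - (4/21)/(t - 6) + (2/35)/(t + 1)


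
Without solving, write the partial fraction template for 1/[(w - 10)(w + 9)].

Distinct linear factors: P/(w - 10) + Q/(w + 9)


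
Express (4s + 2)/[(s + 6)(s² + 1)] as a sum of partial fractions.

At s=-6: A = (4·(-6) + 2)/((-6)² + 1) = -22/37. B = -A = 22/37, C = 4 - (-6)·A = 16/37
Result: (-22/37)/(s + 6) + ((22/37)s + 16/37)/(s² + 1)


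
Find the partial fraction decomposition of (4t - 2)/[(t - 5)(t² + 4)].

At t=5: A = (4·5 - 2)/(5² + 4) = 18/29. B = -A = -18/29, C = 4 - 5·A = 26/29
Result: (18/29)/(t - 5) - ((18/29)t - 26/29)/(t² + 4)


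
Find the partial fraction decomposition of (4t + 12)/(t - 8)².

(4t + 12) = P(t - 8) + Q. At t = 8: Q = 4·8 + 12 = 44. Coeff of t: P = 4
Result: 4/(t - 8) + 44/(t - 8)²


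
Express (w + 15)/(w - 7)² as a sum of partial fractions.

(w + 15) = P(w - 7) + Q. At w = 7: Q = 1·7 + 15 = 22. Coeff of w: P = 1
Result: 1/(w - 7) + 22/(w - 7)²


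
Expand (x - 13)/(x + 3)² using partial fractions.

(x - 13) = P(x + 3) + Q. At x = -3: Q = 1·(-3) - 13 = -16. Coeff of x: P = 1
Result: 1/(x + 3) - 16/(x + 3)²


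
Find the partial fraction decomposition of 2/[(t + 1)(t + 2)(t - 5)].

Using cover-up method: A = -1/3, B = 2/7, C = 1/21
Result: (-1/3)/(t + 1) + (2/7)/(t + 2) + (1/21)/(t - 5)


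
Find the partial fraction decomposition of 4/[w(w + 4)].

4/w(w + 4) = P/w + Q/(w + 4). P = 4/(0 + 4) = 1, Q = 4/(-4 - 0) = -1
Result: 1/w - 1/(w + 4)


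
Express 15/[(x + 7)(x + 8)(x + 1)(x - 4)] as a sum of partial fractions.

Using Heaviside cover-up: (5/22)/(x + 7) - (5/28)/(x + 8) - (1/14)/(x + 1) + (1/44)/(x - 4)


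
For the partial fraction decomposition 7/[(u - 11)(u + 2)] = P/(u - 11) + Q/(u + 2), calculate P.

Cover-up at u = 11: P = 7/(11 + 2) = 7/13


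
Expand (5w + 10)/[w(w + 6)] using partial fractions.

At w=0: A = (5·0 + 10)/(0 + 6) = 5/3. At w=-6: B = (5·(-6) + 10)/(-6 - 0) = 10/3
Result: (5/3)/w + (10/3)/(w + 6)


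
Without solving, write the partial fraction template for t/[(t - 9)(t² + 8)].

Linear + irreducible quadratic: P/(t - 9) + (Qt + R)/(t² + 8)


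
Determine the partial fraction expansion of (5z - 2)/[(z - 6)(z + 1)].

At z=6: α = (5·6 - 2)/(6 + 1) = 4. At z=-1: β = (5·(-1) - 2)/(-1 - 6) = 1
Result: 4/(z - 6) + 1/(z + 1)


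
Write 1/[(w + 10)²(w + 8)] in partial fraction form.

Cover-up at w=-8: R = 1/(-8 + 10)² = 1/4. Cover-up at w=-10: Q = 1/(-10 + 8) = -1/2. Comparing w² coeff: P = -R = -1/4
Result: (-1/4)/(w + 10) - (1/2)/(w + 10)² + (1/4)/(w + 8)


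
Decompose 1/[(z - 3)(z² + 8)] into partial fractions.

Cover-up at z = 3: α = 1/(3² + 8) = 1/17. Then β = -α = -1/17, γ = -α·(0 + 3) = -3/17
Result: (1/17)/(z - 3) - ((1/17)z + 3/17)/(z² + 8)


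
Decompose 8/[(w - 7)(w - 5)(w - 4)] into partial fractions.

Using cover-up method: A = 4/3, B = -4, C = 8/3
Result: (4/3)/(w - 7) - 4/(w - 5) + (8/3)/(w - 4)


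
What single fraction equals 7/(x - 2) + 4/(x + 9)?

Common denominator (x - 2)(x + 9). Numerator: 7(x + 9) + 4(x - 2) = (7x + 63) + (4x - 8) = 11x + 55
Result: (11x + 55)/[(x - 2)(x + 9)]
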